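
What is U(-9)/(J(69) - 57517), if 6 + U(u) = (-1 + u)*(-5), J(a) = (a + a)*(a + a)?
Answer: -44/38473 ≈ -0.0011437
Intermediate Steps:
J(a) = 4*a**2 (J(a) = (2*a)*(2*a) = 4*a**2)
U(u) = -1 - 5*u (U(u) = -6 + (-1 + u)*(-5) = -6 + (5 - 5*u) = -1 - 5*u)
U(-9)/(J(69) - 57517) = (-1 - 5*(-9))/(4*69**2 - 57517) = (-1 + 45)/(4*4761 - 57517) = 44/(19044 - 57517) = 44/(-38473) = 44*(-1/38473) = -44/38473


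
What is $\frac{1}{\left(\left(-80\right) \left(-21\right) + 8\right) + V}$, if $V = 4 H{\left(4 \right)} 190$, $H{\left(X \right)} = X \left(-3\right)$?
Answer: $- \frac{1}{7432} \approx -0.00013455$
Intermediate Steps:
$H{\left(X \right)} = - 3 X$
$V = -9120$ ($V = 4 \left(\left(-3\right) 4\right) 190 = 4 \left(-12\right) 190 = \left(-48\right) 190 = -9120$)
$\frac{1}{\left(\left(-80\right) \left(-21\right) + 8\right) + V} = \frac{1}{\left(\left(-80\right) \left(-21\right) + 8\right) - 9120} = \frac{1}{\left(1680 + 8\right) - 9120} = \frac{1}{1688 - 9120} = \frac{1}{-7432} = - \frac{1}{7432}$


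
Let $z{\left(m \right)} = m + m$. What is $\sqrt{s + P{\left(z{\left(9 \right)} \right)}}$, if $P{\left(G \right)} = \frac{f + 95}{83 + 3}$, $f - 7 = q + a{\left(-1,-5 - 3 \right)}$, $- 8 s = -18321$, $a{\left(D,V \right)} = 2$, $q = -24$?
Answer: $\frac{\sqrt{67778578}}{172} \approx 47.865$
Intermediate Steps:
$z{\left(m \right)} = 2 m$
$s = \frac{18321}{8}$ ($s = \left(- \frac{1}{8}\right) \left(-18321\right) = \frac{18321}{8} \approx 2290.1$)
$f = -15$ ($f = 7 + \left(-24 + 2\right) = 7 - 22 = -15$)
$P{\left(G \right)} = \frac{40}{43}$ ($P{\left(G \right)} = \frac{-15 + 95}{83 + 3} = \frac{80}{86} = 80 \cdot \frac{1}{86} = \frac{40}{43}$)
$\sqrt{s + P{\left(z{\left(9 \right)} \right)}} = \sqrt{\frac{18321}{8} + \frac{40}{43}} = \sqrt{\frac{788123}{344}} = \frac{\sqrt{67778578}}{172}$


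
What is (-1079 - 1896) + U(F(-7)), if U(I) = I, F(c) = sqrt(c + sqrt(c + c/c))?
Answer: -2975 + sqrt(-7 + I*sqrt(6)) ≈ -2974.5 + 2.6848*I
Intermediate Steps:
F(c) = sqrt(c + sqrt(1 + c)) (F(c) = sqrt(c + sqrt(c + 1)) = sqrt(c + sqrt(1 + c)))
(-1079 - 1896) + U(F(-7)) = (-1079 - 1896) + sqrt(-7 + sqrt(1 - 7)) = -2975 + sqrt(-7 + sqrt(-6)) = -2975 + sqrt(-7 + I*sqrt(6))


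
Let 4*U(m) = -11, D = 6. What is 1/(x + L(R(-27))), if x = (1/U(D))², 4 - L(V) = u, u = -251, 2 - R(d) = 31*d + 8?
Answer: 121/30871 ≈ 0.0039195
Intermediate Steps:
U(m) = -11/4 (U(m) = (¼)*(-11) = -11/4)
R(d) = -6 - 31*d (R(d) = 2 - (31*d + 8) = 2 - (8 + 31*d) = 2 + (-8 - 31*d) = -6 - 31*d)
L(V) = 255 (L(V) = 4 - 1*(-251) = 4 + 251 = 255)
x = 16/121 (x = (1/(-11/4))² = (-4/11)² = 16/121 ≈ 0.13223)
1/(x + L(R(-27))) = 1/(16/121 + 255) = 1/(30871/121) = 121/30871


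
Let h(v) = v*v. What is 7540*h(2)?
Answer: 30160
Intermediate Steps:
h(v) = v²
7540*h(2) = 7540*2² = 7540*4 = 30160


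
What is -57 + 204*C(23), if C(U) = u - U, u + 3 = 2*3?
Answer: -4137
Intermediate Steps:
u = 3 (u = -3 + 2*3 = -3 + 6 = 3)
C(U) = 3 - U
-57 + 204*C(23) = -57 + 204*(3 - 1*23) = -57 + 204*(3 - 23) = -57 + 204*(-20) = -57 - 4080 = -4137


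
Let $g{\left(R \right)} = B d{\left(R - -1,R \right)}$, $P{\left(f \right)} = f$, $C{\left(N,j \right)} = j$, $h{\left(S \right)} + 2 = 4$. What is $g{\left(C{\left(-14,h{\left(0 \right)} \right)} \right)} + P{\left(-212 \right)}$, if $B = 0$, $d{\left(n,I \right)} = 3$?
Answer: $-212$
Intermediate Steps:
$h{\left(S \right)} = 2$ ($h{\left(S \right)} = -2 + 4 = 2$)
$g{\left(R \right)} = 0$ ($g{\left(R \right)} = 0 \cdot 3 = 0$)
$g{\left(C{\left(-14,h{\left(0 \right)} \right)} \right)} + P{\left(-212 \right)} = 0 - 212 = -212$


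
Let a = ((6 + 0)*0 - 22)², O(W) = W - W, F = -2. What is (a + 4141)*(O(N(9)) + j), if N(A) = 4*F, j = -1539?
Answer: -7117875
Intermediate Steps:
N(A) = -8 (N(A) = 4*(-2) = -8)
O(W) = 0
a = 484 (a = (6*0 - 22)² = (0 - 22)² = (-22)² = 484)
(a + 4141)*(O(N(9)) + j) = (484 + 4141)*(0 - 1539) = 4625*(-1539) = -7117875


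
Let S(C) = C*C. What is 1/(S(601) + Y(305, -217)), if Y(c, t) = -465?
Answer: 1/360736 ≈ 2.7721e-6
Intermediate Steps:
S(C) = C²
1/(S(601) + Y(305, -217)) = 1/(601² - 465) = 1/(361201 - 465) = 1/360736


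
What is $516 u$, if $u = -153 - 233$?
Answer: $-199176$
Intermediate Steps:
$u = -386$
$516 u = 516 \left(-386\right) = -199176$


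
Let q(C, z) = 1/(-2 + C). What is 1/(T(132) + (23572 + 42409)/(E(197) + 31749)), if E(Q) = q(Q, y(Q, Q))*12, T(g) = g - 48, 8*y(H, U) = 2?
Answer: 2063689/177638641 ≈ 0.011617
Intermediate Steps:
y(H, U) = ¼ (y(H, U) = (⅛)*2 = ¼)
T(g) = -48 + g
E(Q) = 12/(-2 + Q)
1/(T(132) + (23572 + 42409)/(E(197) + 31749)) = 1/((-48 + 132) + (23572 + 42409)/(12/(-2 + 197) + 31749)) = 1/(84 + 65981/(12/195 + 31749)) = 1/(84 + 65981/(12*(1/195) + 31749)) = 1/(84 + 65981/(4/65 + 31749)) = 1/(84 + 65981/(2063689/65)) = 1/(84 + 65981*(65/2063689)) = 1/(84 + 4288765/2063689) = 1/(177638641/2063689) = 2063689/177638641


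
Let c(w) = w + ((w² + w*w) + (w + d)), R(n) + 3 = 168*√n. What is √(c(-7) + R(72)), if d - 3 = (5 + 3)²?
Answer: 2*√(37 + 252*√2) ≈ 39.668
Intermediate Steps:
d = 67 (d = 3 + (5 + 3)² = 3 + 8² = 3 + 64 = 67)
R(n) = -3 + 168*√n
c(w) = 67 + 2*w + 2*w² (c(w) = w + ((w² + w*w) + (w + 67)) = w + ((w² + w²) + (67 + w)) = w + (2*w² + (67 + w)) = w + (67 + w + 2*w²) = 67 + 2*w + 2*w²)
√(c(-7) + R(72)) = √((67 + 2*(-7) + 2*(-7)²) + (-3 + 168*√72)) = √((67 - 14 + 2*49) + (-3 + 168*(6*√2))) = √((67 - 14 + 98) + (-3 + 1008*√2)) = √(151 + (-3 + 1008*√2)) = √(148 + 1008*√2)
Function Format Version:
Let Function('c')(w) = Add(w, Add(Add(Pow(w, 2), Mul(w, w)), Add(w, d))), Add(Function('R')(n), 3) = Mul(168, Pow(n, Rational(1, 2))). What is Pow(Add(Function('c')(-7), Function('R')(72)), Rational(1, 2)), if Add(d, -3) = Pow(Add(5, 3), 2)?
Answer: Mul(2, Pow(Add(37, Mul(252, Pow(2, Rational(1, 2)))), Rational(1, 2))) ≈ 39.668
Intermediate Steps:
d = 67 (d = Add(3, Pow(Add(5, 3), 2)) = Add(3, Pow(8, 2)) = Add(3, 64) = 67)
Function('R')(n) = Add(-3, Mul(168, Pow(n, Rational(1, 2))))
Function('c')(w) = Add(67, Mul(2, w), Mul(2, Pow(w, 2))) (Function('c')(w) = Add(w, Add(Add(Pow(w, 2), Mul(w, w)), Add(w, 67))) = Add(w, Add(Add(Pow(w, 2), Pow(w, 2)), Add(67, w))) = Add(w, Add(Mul(2, Pow(w, 2)), Add(67, w))) = Add(w, Add(67, w, Mul(2, Pow(w, 2)))) = Add(67, Mul(2, w), Mul(2, Pow(w, 2))))
Pow(Add(Function('c')(-7), Function('R')(72)), Rational(1, 2)) = Pow(Add(Add(67, Mul(2, -7), Mul(2, Pow(-7, 2))), Add(-3, Mul(168, Pow(72, Rational(1, 2))))), Rational(1, 2)) = Pow(Add(Add(67, -14, Mul(2, 49)), Add(-3, Mul(168, Mul(6, Pow(2, Rational(1, 2)))))), Rational(1, 2)) = Pow(Add(Add(67, -14, 98), Add(-3, Mul(1008, Pow(2, Rational(1, 2))))), Rational(1, 2)) = Pow(Add(151, Add(-3, Mul(1008, Pow(2, Rational(1, 2))))), Rational(1, 2)) = Pow(Add(148, Mul(1008, Pow(2, Rational(1, 2)))), Rational(1, 2))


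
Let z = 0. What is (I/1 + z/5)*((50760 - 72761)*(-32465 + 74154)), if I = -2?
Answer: 1834399378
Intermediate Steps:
(I/1 + z/5)*((50760 - 72761)*(-32465 + 74154)) = (-2/1 + 0/5)*((50760 - 72761)*(-32465 + 74154)) = (-2*1 + 0*(1/5))*(-22001*41689) = (-2 + 0)*(-917199689) = -2*(-917199689) = 1834399378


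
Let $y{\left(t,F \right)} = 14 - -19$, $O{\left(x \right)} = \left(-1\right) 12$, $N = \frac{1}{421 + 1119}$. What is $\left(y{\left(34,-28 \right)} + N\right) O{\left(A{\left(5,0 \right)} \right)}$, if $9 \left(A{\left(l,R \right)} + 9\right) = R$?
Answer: $- \frac{152463}{385} \approx -396.01$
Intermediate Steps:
$N = \frac{1}{1540} \approx 0.00064935$
$A{\left(l,R \right)} = -9 + \frac{R}{9}$
$O{\left(x \right)} = -12$
$y{\left(t,F \right)} = 33$ ($y{\left(t,F \right)} = 14 + 19 = 33$)
$\left(y{\left(34,-28 \right)} + N\right) O{\left(A{\left(5,0 \right)} \right)} = \left(33 + \frac{1}{1540}\right) \left(-12\right) = \frac{50821}{1540} \left(-12\right) = - \frac{152463}{385}$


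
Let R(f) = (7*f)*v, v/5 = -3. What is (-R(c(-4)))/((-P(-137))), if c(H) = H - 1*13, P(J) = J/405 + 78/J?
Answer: -99040725/50359 ≈ -1966.7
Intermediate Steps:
v = -15 (v = 5*(-3) = -15)
P(J) = 78/J + J/405 (P(J) = J*(1/405) + 78/J = J/405 + 78/J = 78/J + J/405)
c(H) = -13 + H (c(H) = H - 13 = -13 + H)
R(f) = -105*f (R(f) = (7*f)*(-15) = -105*f)
(-R(c(-4)))/((-P(-137))) = (-(-105)*(-13 - 4))/((-(78/(-137) + (1/405)*(-137)))) = (-(-105)*(-17))/((-(78*(-1/137) - 137/405))) = (-1*1785)/((-(-78/137 - 137/405))) = -1785/((-1*(-50359/55485))) = -1785/50359/55485 = -1785*55485/50359 = -99040725/50359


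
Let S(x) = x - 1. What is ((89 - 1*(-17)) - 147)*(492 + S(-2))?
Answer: -20049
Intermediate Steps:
S(x) = -1 + x
((89 - 1*(-17)) - 147)*(492 + S(-2)) = ((89 - 1*(-17)) - 147)*(492 + (-1 - 2)) = ((89 + 17) - 147)*(492 - 3) = (106 - 147)*489 = -41*489 = -20049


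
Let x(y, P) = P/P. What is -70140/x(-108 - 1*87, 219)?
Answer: -70140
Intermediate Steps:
x(y, P) = 1
-70140/x(-108 - 1*87, 219) = -70140/1 = -70140*1 = -70140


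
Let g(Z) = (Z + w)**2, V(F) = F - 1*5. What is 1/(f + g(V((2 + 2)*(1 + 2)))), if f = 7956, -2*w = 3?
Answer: 4/31945 ≈ 0.00012522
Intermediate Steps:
w = -3/2 (w = -1/2*3 = -3/2 ≈ -1.5000)
V(F) = -5 + F (V(F) = F - 5 = -5 + F)
g(Z) = (-3/2 + Z)**2 (g(Z) = (Z - 3/2)**2 = (-3/2 + Z)**2)
1/(f + g(V((2 + 2)*(1 + 2)))) = 1/(7956 + (-3 + 2*(-5 + (2 + 2)*(1 + 2)))**2/4) = 1/(7956 + (-3 + 2*(-5 + 4*3))**2/4) = 1/(7956 + (-3 + 2*(-5 + 12))**2/4) = 1/(7956 + (-3 + 2*7)**2/4) = 1/(7956 + (-3 + 14)**2/4) = 1/(7956 + (1/4)*11**2) = 1/(7956 + (1/4)*121) = 1/(7956 + 121/4) = 1/(31945/4) = 4/31945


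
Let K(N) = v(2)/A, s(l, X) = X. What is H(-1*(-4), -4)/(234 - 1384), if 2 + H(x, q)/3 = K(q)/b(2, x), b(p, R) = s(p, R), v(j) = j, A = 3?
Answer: 11/2300 ≈ 0.0047826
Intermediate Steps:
b(p, R) = R
K(N) = ⅔ (K(N) = 2/3 = 2*(⅓) = ⅔)
H(x, q) = -6 + 2/x (H(x, q) = -6 + 3*(2/(3*x)) = -6 + 2/x)
H(-1*(-4), -4)/(234 - 1384) = (-6 + 2/((-1*(-4))))/(234 - 1384) = (-6 + 2/4)/(-1150) = (-6 + 2*(¼))*(-1/1150) = (-6 + ½)*(-1/1150) = -11/2*(-1/1150) = 11/2300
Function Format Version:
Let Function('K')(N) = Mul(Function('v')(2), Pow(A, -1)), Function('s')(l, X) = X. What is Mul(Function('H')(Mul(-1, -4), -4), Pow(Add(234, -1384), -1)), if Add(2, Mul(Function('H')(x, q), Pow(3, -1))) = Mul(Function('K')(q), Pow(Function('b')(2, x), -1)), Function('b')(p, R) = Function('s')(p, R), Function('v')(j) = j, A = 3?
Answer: Rational(11, 2300) ≈ 0.0047826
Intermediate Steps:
Function('b')(p, R) = R
Function('K')(N) = Rational(2, 3) (Function('K')(N) = Mul(2, Pow(3, -1)) = Mul(2, Rational(1, 3)) = Rational(2, 3))
Function('H')(x, q) = Add(-6, Mul(2, Pow(x, -1))) (Function('H')(x, q) = Add(-6, Mul(3, Mul(Rational(2, 3), Pow(x, -1)))) = Add(-6, Mul(2, Pow(x, -1))))
Mul(Function('H')(Mul(-1, -4), -4), Pow(Add(234, -1384), -1)) = Mul(Add(-6, Mul(2, Pow(Mul(-1, -4), -1))), Pow(Add(234, -1384), -1)) = Mul(Add(-6, Mul(2, Pow(4, -1))), Pow(-1150, -1)) = Mul(Add(-6, Mul(2, Rational(1, 4))), Rational(-1, 1150)) = Mul(Add(-6, Rational(1, 2)), Rational(-1, 1150)) = Mul(Rational(-11, 2), Rational(-1, 1150)) = Rational(11, 2300)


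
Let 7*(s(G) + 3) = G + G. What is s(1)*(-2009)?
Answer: 5453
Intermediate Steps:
s(G) = -3 + 2*G/7 (s(G) = -3 + (G + G)/7 = -3 + (2*G)/7 = -3 + 2*G/7)
s(1)*(-2009) = (-3 + (2/7)*1)*(-2009) = (-3 + 2/7)*(-2009) = -19/7*(-2009) = 5453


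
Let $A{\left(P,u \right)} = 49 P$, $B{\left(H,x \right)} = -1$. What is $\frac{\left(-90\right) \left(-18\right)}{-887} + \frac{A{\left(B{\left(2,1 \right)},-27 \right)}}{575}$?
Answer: $- \frac{974963}{510025} \approx -1.9116$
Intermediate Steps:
$\frac{\left(-90\right) \left(-18\right)}{-887} + \frac{A{\left(B{\left(2,1 \right)},-27 \right)}}{575} = \frac{\left(-90\right) \left(-18\right)}{-887} + \frac{49 \left(-1\right)}{575} = 1620 \left(- \frac{1}{887}\right) - \frac{49}{575} = - \frac{1620}{887} - \frac{49}{575} = - \frac{974963}{510025}$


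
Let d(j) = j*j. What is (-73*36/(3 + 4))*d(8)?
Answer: -168192/7 ≈ -24027.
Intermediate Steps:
d(j) = j**2
(-73*36/(3 + 4))*d(8) = -73*36/(3 + 4)*8**2 = -73*(-6*sqrt(7)/7)**2*64 = -73*36/7*64 = -2628/7*64 = -168192/7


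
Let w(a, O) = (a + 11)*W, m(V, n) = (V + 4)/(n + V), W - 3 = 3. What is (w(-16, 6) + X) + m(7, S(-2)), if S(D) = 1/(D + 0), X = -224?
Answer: -3280/13 ≈ -252.31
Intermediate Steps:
W = 6 (W = 3 + 3 = 6)
S(D) = 1/D
m(V, n) = (4 + V)/(V + n)
w(a, O) = 66 + 6*a (w(a, O) = (a + 11)*6 = (11 + a)*6 = 66 + 6*a)
(w(-16, 6) + X) + m(7, S(-2)) = ((66 + 6*(-16)) - 224) + (4 + 7)/(7 + 1/(-2)) = ((66 - 96) - 224) + 11/(7 - 1/2) = (-30 - 224) + 11/(13/2) = -254 + (2/13)*11 = -254 + 22/13 = -3280/13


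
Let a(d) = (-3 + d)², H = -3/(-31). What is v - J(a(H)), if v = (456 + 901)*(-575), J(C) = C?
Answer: -749852375/961 ≈ -7.8028e+5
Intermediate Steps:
H = 3/31 (H = -3*(-1/31) = 3/31 ≈ 0.096774)
v = -780275 (v = 1357*(-575) = -780275)
v - J(a(H)) = -780275 - (-3 + 3/31)² = -780275 - (-90/31)² = -780275 - 1*8100/961 = -780275 - 8100/961 = -749852375/961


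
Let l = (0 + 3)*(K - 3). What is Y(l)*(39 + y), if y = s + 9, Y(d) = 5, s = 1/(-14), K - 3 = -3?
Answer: 3355/14 ≈ 239.64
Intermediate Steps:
K = 0 (K = 3 - 3 = 0)
l = -9 (l = (0 + 3)*(0 - 3) = 3*(-3) = -9)
s = -1/14 ≈ -0.071429
y = 125/14 (y = -1/14 + 9 = 125/14 ≈ 8.9286)
Y(l)*(39 + y) = 5*(39 + 125/14) = 5*(671/14) = 3355/14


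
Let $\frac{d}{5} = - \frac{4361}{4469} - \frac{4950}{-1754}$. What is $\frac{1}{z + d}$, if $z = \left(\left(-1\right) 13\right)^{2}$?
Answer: $\frac{3919313}{698544787} \approx 0.0056107$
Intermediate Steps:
$d = \frac{36180890}{3919313}$ ($d = 5 \left(- \frac{4361}{4469} - \frac{4950}{-1754}\right) = 5 \left(\left(-4361\right) \frac{1}{4469} - - \frac{2475}{877}\right) = 5 \left(- \frac{4361}{4469} + \frac{2475}{877}\right) = 5 \cdot \frac{7236178}{3919313} = \frac{36180890}{3919313} \approx 9.2314$)
$z = 169$ ($z = \left(-13\right)^{2} = 169$)
$\frac{1}{z + d} = \frac{1}{169 + \frac{36180890}{3919313}} = \frac{1}{\frac{698544787}{3919313}} = \frac{3919313}{698544787}$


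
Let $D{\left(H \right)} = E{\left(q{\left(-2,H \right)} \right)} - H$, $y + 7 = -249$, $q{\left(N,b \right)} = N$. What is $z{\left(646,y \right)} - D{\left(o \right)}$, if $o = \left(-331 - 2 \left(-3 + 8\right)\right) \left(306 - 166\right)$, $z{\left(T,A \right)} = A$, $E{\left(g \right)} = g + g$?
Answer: $-47992$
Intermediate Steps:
$E{\left(g \right)} = 2 g$
$y = -256$ ($y = -7 - 249 = -256$)
$o = -47740$ ($o = \left(-331 - 10\right) 140 = \left(-341\right) 140 = -47740$)
$D{\left(H \right)} = -4 - H$ ($D{\left(H \right)} = 2 \left(-2\right) - H = -4 - H$)
$z{\left(646,y \right)} - D{\left(o \right)} = -256 - \left(-4 - -47740\right) = -256 - \left(-4 + 47740\right) = -256 - 47736 = -47992$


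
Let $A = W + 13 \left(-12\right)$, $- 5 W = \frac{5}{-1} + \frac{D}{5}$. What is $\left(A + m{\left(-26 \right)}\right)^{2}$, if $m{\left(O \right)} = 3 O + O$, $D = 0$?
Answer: $67081$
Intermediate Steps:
$W = 1$ ($W = - \frac{\frac{5}{-1} + \frac{0}{5}}{5} = - \frac{5 \left(-1\right) + 0 \cdot \frac{1}{5}}{5} = - \frac{-5 + 0}{5} = \left(- \frac{1}{5}\right) \left(-5\right) = 1$)
$A = -155$ ($A = 1 + 13 \left(-12\right) = 1 - 156 = -155$)
$m{\left(O \right)} = 4 O$
$\left(A + m{\left(-26 \right)}\right)^{2} = \left(-155 + 4 \left(-26\right)\right)^{2} = \left(-155 - 104\right)^{2} = \left(-259\right)^{2} = 67081$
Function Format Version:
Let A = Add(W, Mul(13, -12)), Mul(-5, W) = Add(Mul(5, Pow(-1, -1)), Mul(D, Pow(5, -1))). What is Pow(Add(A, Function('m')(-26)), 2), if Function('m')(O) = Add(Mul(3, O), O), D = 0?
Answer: 67081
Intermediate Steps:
W = 1 (W = Mul(Rational(-1, 5), Add(Mul(5, Pow(-1, -1)), Mul(0, Pow(5, -1)))) = Mul(Rational(-1, 5), Add(Mul(5, -1), Mul(0, Rational(1, 5)))) = Mul(Rational(-1, 5), Add(-5, 0)) = Mul(Rational(-1, 5), -5) = 1)
A = -155 (A = Add(1, Mul(13, -12)) = Add(1, -156) = -155)
Function('m')(O) = Mul(4, O)
Pow(Add(A, Function('m')(-26)), 2) = Pow(Add(-155, Mul(4, -26)), 2) = Pow(Add(-155, -104), 2) = Pow(-259, 2) = 67081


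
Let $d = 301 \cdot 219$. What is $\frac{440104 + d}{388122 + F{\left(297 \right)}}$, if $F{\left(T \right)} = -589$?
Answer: $\frac{506023}{387533} \approx 1.3058$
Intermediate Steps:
$d = 65919$
$\frac{440104 + d}{388122 + F{\left(297 \right)}} = \frac{440104 + 65919}{388122 - 589} = \frac{506023}{387533}$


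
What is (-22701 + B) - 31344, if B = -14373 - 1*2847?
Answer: -71265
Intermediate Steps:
B = -17220 (B = -14373 - 2847 = -17220)
(-22701 + B) - 31344 = (-22701 - 17220) - 31344 = -39921 - 31344 = -71265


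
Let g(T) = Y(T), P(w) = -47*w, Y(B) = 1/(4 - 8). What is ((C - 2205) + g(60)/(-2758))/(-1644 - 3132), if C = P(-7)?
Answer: 6898677/17562944 ≈ 0.39280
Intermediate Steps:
Y(B) = -1/4 (Y(B) = 1/(-4) = -1/4)
C = 329 (C = -47*(-7) = 329)
g(T) = -1/4
((C - 2205) + g(60)/(-2758))/(-1644 - 3132) = ((329 - 2205) - 1/4/(-2758))/(-1644 - 3132) = (-1876 - 1/4*(-1/2758))/(-4776) = (-1876 + 1/11032)*(-1/4776) = -20696031/11032*(-1/4776) = 6898677/17562944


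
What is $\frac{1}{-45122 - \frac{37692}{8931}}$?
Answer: $- \frac{2977}{134340758} \approx -2.216 \cdot 10^{-5}$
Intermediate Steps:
$\frac{1}{-45122 - \frac{37692}{8931}} = \frac{1}{-45122 - \frac{12564}{2977}} = \frac{1}{- \frac{134340758}{2977}} = - \frac{2977}{134340758}$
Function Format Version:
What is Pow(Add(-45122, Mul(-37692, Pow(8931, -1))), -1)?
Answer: Rational(-2977, 134340758) ≈ -2.2160e-5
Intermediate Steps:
Pow(Add(-45122, Mul(-37692, Pow(8931, -1))), -1) = Pow(Add(-45122, Mul(-37692, Rational(1, 8931))), -1) = Pow(Add(-45122, Rational(-12564, 2977)), -1) = Pow(Rational(-134340758, 2977), -1) = Rational(-2977, 134340758)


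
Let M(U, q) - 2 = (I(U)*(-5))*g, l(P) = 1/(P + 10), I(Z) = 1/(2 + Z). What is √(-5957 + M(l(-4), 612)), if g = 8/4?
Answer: 5*I*√40287/13 ≈ 77.198*I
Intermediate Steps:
g = 2 (g = 8*(¼) = 2)
l(P) = 1/(10 + P)
M(U, q) = 2 - 10/(2 + U) (M(U, q) = 2 + (-5/(2 + U))*2 = 2 - 5/(2 + U)*2 = 2 - 10/(2 + U))
√(-5957 + M(l(-4), 612)) = √(-5957 + 2*(-3 + 1/(10 - 4))/(2 + 1/(10 - 4))) = √(-5957 + 2*(-3 + 1/6)/(2 + 1/6)) = √(-5957 + 2*(-3 + ⅙)/(2 + ⅙)) = √(-5957 + 2*(-17/6)/(13/6)) = √(-5957 + 2*(6/13)*(-17/6)) = √(-5957 - 34/13) = √(-77475/13) = 5*I*√40287/13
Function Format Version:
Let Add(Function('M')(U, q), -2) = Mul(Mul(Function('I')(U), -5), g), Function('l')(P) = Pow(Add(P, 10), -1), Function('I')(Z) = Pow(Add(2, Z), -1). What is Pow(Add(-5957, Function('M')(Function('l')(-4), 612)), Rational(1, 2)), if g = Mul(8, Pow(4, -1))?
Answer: Mul(Rational(5, 13), I, Pow(40287, Rational(1, 2))) ≈ Mul(77.198, I)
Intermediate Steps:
g = 2 (g = Mul(8, Rational(1, 4)) = 2)
Function('l')(P) = Pow(Add(10, P), -1)
Function('M')(U, q) = Add(2, Mul(-10, Pow(Add(2, U), -1))) (Function('M')(U, q) = Add(2, Mul(Mul(Pow(Add(2, U), -1), -5), 2)) = Add(2, Mul(Mul(-5, Pow(Add(2, U), -1)), 2)) = Add(2, Mul(-10, Pow(Add(2, U), -1))))
Pow(Add(-5957, Function('M')(Function('l')(-4), 612)), Rational(1, 2)) = Pow(Add(-5957, Mul(2, Pow(Add(2, Pow(Add(10, -4), -1)), -1), Add(-3, Pow(Add(10, -4), -1)))), Rational(1, 2)) = Pow(Add(-5957, Mul(2, Pow(Add(2, Pow(6, -1)), -1), Add(-3, Pow(6, -1)))), Rational(1, 2)) = Pow(Add(-5957, Mul(2, Pow(Add(2, Rational(1, 6)), -1), Add(-3, Rational(1, 6)))), Rational(1, 2)) = Pow(Add(-5957, Mul(2, Pow(Rational(13, 6), -1), Rational(-17, 6))), Rational(1, 2)) = Pow(Add(-5957, Mul(2, Rational(6, 13), Rational(-17, 6))), Rational(1, 2)) = Pow(Add(-5957, Rational(-34, 13)), Rational(1, 2)) = Pow(Rational(-77475, 13), Rational(1, 2)) = Mul(Rational(5, 13), I, Pow(40287, Rational(1, 2)))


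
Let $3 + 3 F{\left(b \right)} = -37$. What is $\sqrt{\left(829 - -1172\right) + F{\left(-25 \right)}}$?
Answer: $\frac{\sqrt{17889}}{3} \approx 44.583$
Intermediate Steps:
$F{\left(b \right)} = - \frac{40}{3}$ ($F{\left(b \right)} = -1 + \frac{1}{3} \left(-37\right) = -1 - \frac{37}{3} = - \frac{40}{3}$)
$\sqrt{\left(829 - -1172\right) + F{\left(-25 \right)}} = \sqrt{\left(829 - -1172\right) - \frac{40}{3}} = \sqrt{\left(829 + 1172\right) - \frac{40}{3}} = \sqrt{2001 - \frac{40}{3}} = \sqrt{\frac{5963}{3}} = \frac{\sqrt{17889}}{3}$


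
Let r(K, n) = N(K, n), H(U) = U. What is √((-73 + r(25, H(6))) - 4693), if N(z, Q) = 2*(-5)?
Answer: 2*I*√1194 ≈ 69.109*I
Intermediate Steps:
N(z, Q) = -10
r(K, n) = -10
√((-73 + r(25, H(6))) - 4693) = √((-73 - 10) - 4693) = √(-83 - 4693) = √(-4776) = 2*I*√1194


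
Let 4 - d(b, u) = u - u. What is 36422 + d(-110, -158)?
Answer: 36426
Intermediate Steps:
d(b, u) = 4 (d(b, u) = 4 - (u - u) = 4 - 1*0 = 4 + 0 = 4)
36422 + d(-110, -158) = 36422 + 4 = 36426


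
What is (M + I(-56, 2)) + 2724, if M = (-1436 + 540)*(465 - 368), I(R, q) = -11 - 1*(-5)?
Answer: -84194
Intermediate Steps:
I(R, q) = -6 (I(R, q) = -11 + 5 = -6)
M = -86912 (M = -896*97 = -86912)
(M + I(-56, 2)) + 2724 = (-86912 - 6) + 2724 = -86918 + 2724 = -84194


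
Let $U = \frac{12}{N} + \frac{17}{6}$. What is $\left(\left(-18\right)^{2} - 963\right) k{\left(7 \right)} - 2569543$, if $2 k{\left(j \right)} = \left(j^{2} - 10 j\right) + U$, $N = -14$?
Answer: $- \frac{71777017}{28} \approx -2.5635 \cdot 10^{6}$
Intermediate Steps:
$U = \frac{83}{42}$ ($U = \frac{12}{-14} + \frac{17}{6} = 12 \left(- \frac{1}{14}\right) + 17 \cdot \frac{1}{6} = - \frac{6}{7} + \frac{17}{6} = \frac{83}{42} \approx 1.9762$)
$k{\left(j \right)} = \frac{83}{84} + \frac{j^{2}}{2} - 5 j$ ($k{\left(j \right)} = \frac{\left(j^{2} - 10 j\right) + \frac{83}{42}}{2} = \frac{\frac{83}{42} + j^{2} - 10 j}{2} = \frac{83}{84} + \frac{j^{2}}{2} - 5 j$)
$\left(\left(-18\right)^{2} - 963\right) k{\left(7 \right)} - 2569543 = \left(\left(-18\right)^{2} - 963\right) \left(\frac{83}{84} + \frac{7^{2}}{2} - 35\right) - 2569543 = \left(324 - 963\right) \left(\frac{83}{84} + \frac{1}{2} \cdot 49 - 35\right) - 2569543 = - 639 \left(\frac{83}{84} + \frac{49}{2} - 35\right) - 2569543 = \left(-639\right) \left(- \frac{799}{84}\right) - 2569543 = \frac{170187}{28} - 2569543 = - \frac{71777017}{28}$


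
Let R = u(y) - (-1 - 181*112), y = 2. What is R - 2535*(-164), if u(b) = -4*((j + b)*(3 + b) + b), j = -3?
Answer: 436025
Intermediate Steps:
u(b) = -4*b - 4*(-3 + b)*(3 + b) (u(b) = -4*((-3 + b)*(3 + b) + b) = -4*(b + (-3 + b)*(3 + b)) = -4*b - 4*(-3 + b)*(3 + b))
R = 20285 (R = (36 - 4*2 - 4*2**2) - (-1 - 181*112) = (36 - 8 - 4*4) - (-1 - 20272) = (36 - 8 - 16) - 1*(-20273) = 12 + 20273 = 20285)
R - 2535*(-164) = 20285 - 2535*(-164) = 20285 + 415740 = 436025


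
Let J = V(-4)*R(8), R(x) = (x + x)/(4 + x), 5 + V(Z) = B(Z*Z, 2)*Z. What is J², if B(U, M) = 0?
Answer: 400/9 ≈ 44.444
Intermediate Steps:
V(Z) = -5 (V(Z) = -5 + 0*Z = -5 + 0 = -5)
R(x) = 2*x/(4 + x) (R(x) = (2*x)/(4 + x) = 2*x/(4 + x))
J = -20/3 (J = -10*8/(4 + 8) = -10*8/12 = -5*4/3 = -20/3 ≈ -6.6667)
J² = (-20/3)² = 400/9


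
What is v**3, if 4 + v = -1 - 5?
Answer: -1000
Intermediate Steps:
v = -10 (v = -4 + (-1 - 5) = -4 - 6 = -10)
v**3 = (-10)**3 = -1000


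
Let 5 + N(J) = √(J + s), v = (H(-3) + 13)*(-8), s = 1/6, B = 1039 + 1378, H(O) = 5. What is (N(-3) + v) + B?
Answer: 2268 + I*√102/6 ≈ 2268.0 + 1.6833*I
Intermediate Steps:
B = 2417
s = ⅙ ≈ 0.16667
v = -144 (v = (5 + 13)*(-8) = 18*(-8) = -144)
N(J) = -5 + √(⅙ + J) (N(J) = -5 + √(J + ⅙) = -5 + √(⅙ + J))
(N(-3) + v) + B = ((-5 + √(6 + 36*(-3))/6) - 144) + 2417 = ((-5 + √(6 - 108)/6) - 144) + 2417 = ((-5 + √(-102)/6) - 144) + 2417 = ((-5 + (I*√102)/6) - 144) + 2417 = ((-5 + I*√102/6) - 144) + 2417 = (-149 + I*√102/6) + 2417 = 2268 + I*√102/6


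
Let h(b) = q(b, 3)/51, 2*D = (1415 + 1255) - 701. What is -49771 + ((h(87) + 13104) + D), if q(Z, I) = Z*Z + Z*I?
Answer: -1207985/34 ≈ -35529.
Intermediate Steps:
D = 1969/2 (D = ((1415 + 1255) - 701)/2 = (2670 - 701)/2 = (½)*1969 = 1969/2 ≈ 984.50)
q(Z, I) = Z² + I*Z
h(b) = b*(3 + b)/51 (h(b) = (b*(3 + b))/51 = (b*(3 + b))*(1/51) = b*(3 + b)/51)
-49771 + ((h(87) + 13104) + D) = -49771 + (((1/51)*87*(3 + 87) + 13104) + 1969/2) = -49771 + (((1/51)*87*90 + 13104) + 1969/2) = -49771 + ((2610/17 + 13104) + 1969/2) = -49771 + (225378/17 + 1969/2) = -49771 + 484229/34 = -1207985/34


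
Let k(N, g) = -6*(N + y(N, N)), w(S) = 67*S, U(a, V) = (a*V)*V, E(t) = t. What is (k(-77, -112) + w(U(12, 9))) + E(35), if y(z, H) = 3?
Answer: 65603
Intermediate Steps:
U(a, V) = a*V**2 (U(a, V) = (V*a)*V = a*V**2)
k(N, g) = -18 - 6*N (k(N, g) = -6*(N + 3) = -6*(3 + N) = -18 - 6*N)
(k(-77, -112) + w(U(12, 9))) + E(35) = ((-18 - 6*(-77)) + 67*(12*9**2)) + 35 = ((-18 + 462) + 67*(12*81)) + 35 = (444 + 67*972) + 35 = (444 + 65124) + 35 = 65568 + 35 = 65603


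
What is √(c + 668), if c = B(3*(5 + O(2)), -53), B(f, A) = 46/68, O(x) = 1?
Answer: √772990/34 ≈ 25.859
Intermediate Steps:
B(f, A) = 23/34 (B(f, A) = 46*(1/68) = 23/34)
c = 23/34 ≈ 0.67647
√(c + 668) = √(23/34 + 668) = √(22735/34) = √772990/34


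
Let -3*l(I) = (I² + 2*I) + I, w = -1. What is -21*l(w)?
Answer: -14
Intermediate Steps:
l(I) = -I - I²/3 (l(I) = -((I² + 2*I) + I)/3 = -(I² + 3*I)/3 = -I - I²/3)
-21*l(w) = -(-7)*(-1)*(3 - 1) = -(-7)*(-1)*2 = -21*⅔ = -14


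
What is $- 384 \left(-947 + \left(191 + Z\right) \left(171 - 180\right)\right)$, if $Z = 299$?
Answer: $2057088$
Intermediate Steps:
$- 384 \left(-947 + \left(191 + Z\right) \left(171 - 180\right)\right) = - 384 \left(-947 + \left(191 + 299\right) \left(171 - 180\right)\right) = - 384 \left(-947 + 490 \left(-9\right)\right) = - 384 \left(-947 - 4410\right) = \left(-384\right) \left(-5357\right) = 2057088$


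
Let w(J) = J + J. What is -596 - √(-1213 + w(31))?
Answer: -596 - I*√1151 ≈ -596.0 - 33.926*I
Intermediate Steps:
w(J) = 2*J
-596 - √(-1213 + w(31)) = -596 - √(-1213 + 2*31) = -596 - √(-1213 + 62) = -596 - √(-1151) = -596 - I*√1151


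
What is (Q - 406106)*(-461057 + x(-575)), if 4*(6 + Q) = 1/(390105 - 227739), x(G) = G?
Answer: 15219725673391768/81183 ≈ 1.8747e+11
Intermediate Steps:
Q = -3896783/649464 (Q = -6 + 1/(4*(390105 - 227739)) = -6 + (¼)/162366 = -6 + (¼)*(1/162366) = -6 + 1/649464 = -3896783/649464 ≈ -6.0000)
(Q - 406106)*(-461057 + x(-575)) = (-3896783/649464 - 406106)*(-461057 - 575) = -263755123967/649464*(-461632) = 15219725673391768/81183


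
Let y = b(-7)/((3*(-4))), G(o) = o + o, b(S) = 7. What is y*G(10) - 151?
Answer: -488/3 ≈ -162.67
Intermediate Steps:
G(o) = 2*o
y = -7/12 (y = 7/((3*(-4))) = 7/(-12) = 7*(-1/12) = -7/12 ≈ -0.58333)
y*G(10) - 151 = -7*10/6 - 151 = -7/12*20 - 151 = -35/3 - 151 = -488/3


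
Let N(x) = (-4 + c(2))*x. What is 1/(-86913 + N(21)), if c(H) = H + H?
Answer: -1/86913 ≈ -1.1506e-5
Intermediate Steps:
c(H) = 2*H
N(x) = 0 (N(x) = (-4 + 2*2)*x = (-4 + 4)*x = 0*x = 0)
1/(-86913 + N(21)) = 1/(-86913 + 0) = 1/(-86913) = -1/86913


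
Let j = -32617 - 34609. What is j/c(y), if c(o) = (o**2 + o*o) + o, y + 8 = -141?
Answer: -67226/44253 ≈ -1.5191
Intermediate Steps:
y = -149 (y = -8 - 141 = -149)
c(o) = o + 2*o**2 (c(o) = (o**2 + o**2) + o = 2*o**2 + o = o + 2*o**2)
j = -67226
j/c(y) = -67226*(-1/(149*(1 + 2*(-149)))) = -67226*(-1/(149*(1 - 298))) = -67226/((-149*(-297))) = -67226/44253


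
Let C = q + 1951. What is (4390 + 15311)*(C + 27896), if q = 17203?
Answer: 926932050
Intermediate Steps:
C = 19154 (C = 17203 + 1951 = 19154)
(4390 + 15311)*(C + 27896) = (4390 + 15311)*(19154 + 27896) = 19701*47050 = 926932050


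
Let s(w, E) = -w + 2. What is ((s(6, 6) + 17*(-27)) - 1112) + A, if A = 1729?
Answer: 154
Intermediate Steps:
s(w, E) = 2 - w
((s(6, 6) + 17*(-27)) - 1112) + A = (((2 - 1*6) + 17*(-27)) - 1112) + 1729 = (((2 - 6) - 459) - 1112) + 1729 = ((-4 - 459) - 1112) + 1729 = (-463 - 1112) + 1729 = -1575 + 1729 = 154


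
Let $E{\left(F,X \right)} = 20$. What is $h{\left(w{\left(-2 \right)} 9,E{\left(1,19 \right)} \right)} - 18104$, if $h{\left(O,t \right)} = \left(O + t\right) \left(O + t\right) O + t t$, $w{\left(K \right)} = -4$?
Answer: $-26920$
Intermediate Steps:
$h{\left(O,t \right)} = t^{2} + O \left(O + t\right)^{2}$ ($h{\left(O,t \right)} = \left(O + t\right)^{2} O + t^{2} = O \left(O + t\right)^{2} + t^{2} = t^{2} + O \left(O + t\right)^{2}$)
$h{\left(w{\left(-2 \right)} 9,E{\left(1,19 \right)} \right)} - 18104 = \left(20^{2} + \left(-4\right) 9 \left(\left(-4\right) 9 + 20\right)^{2}\right) - 18104 = \left(400 - 36 \left(-36 + 20\right)^{2}\right) - 18104 = \left(400 - 36 \left(-16\right)^{2}\right) - 18104 = \left(400 - 9216\right) - 18104 = -8816 - 18104 = -26920$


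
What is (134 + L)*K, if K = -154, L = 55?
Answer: -29106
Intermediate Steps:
(134 + L)*K = (134 + 55)*(-154) = 189*(-154) = -29106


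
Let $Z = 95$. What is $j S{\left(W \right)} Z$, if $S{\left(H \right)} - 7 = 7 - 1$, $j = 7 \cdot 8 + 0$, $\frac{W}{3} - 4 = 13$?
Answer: $69160$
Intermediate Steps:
$W = 51$ ($W = 12 + 3 \cdot 13 = 12 + 39 = 51$)
$j = 56$ ($j = 56 + 0 = 56$)
$S{\left(H \right)} = 13$ ($S{\left(H \right)} = 7 + \left(7 - 1\right) = 7 + 6 = 13$)
$j S{\left(W \right)} Z = 56 \cdot 13 \cdot 95 = 728 \cdot 95 = 69160$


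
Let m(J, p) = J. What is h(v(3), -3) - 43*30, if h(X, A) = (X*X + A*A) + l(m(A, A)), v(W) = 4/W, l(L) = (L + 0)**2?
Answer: -11432/9 ≈ -1270.2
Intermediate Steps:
l(L) = L**2
h(X, A) = X**2 + 2*A**2 (h(X, A) = (X*X + A*A) + A**2 = (X**2 + A**2) + A**2 = (A**2 + X**2) + A**2 = X**2 + 2*A**2)
h(v(3), -3) - 43*30 = ((4/3)**2 + 2*(-3)**2) - 43*30 = ((4*(1/3))**2 + 2*9) - 1290 = ((4/3)**2 + 18) - 1290 = (16/9 + 18) - 1290 = 178/9 - 1290 = -11432/9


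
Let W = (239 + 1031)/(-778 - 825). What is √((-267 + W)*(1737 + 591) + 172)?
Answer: 2*I*√400376169179/1603 ≈ 789.46*I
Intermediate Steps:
W = -1270/1603 (W = 1270/(-1603) = 1270*(-1/1603) = -1270/1603 ≈ -0.79226)
√((-267 + W)*(1737 + 591) + 172) = √((-267 - 1270/1603)*(1737 + 591) + 172) = √(-429271/1603*2328 + 172) = √(-999342888/1603 + 172) = √(-999067172/1603) = 2*I*√400376169179/1603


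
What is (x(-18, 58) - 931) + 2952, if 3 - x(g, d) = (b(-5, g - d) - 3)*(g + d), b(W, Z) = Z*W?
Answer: -13056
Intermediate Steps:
b(W, Z) = W*Z
x(g, d) = 3 - (d + g)*(-3 - 5*g + 5*d) (x(g, d) = 3 - (-5*(g - d) - 3)*(g + d) = 3 - ((-5*g + 5*d) - 3)*(d + g) = 3 - (-3 - 5*g + 5*d)*(d + g) = 3 - (d + g)*(-3 - 5*g + 5*d))
(x(-18, 58) - 931) + 2952 = ((3 - 5*58² + 3*58 + 3*(-18) + 5*(-18)²) - 931) + 2952 = ((3 - 5*3364 + 174 - 54 + 5*324) - 931) + 2952 = ((3 - 16820 + 174 - 54 + 1620) - 931) + 2952 = (-15077 - 931) + 2952 = -16008 + 2952 = -13056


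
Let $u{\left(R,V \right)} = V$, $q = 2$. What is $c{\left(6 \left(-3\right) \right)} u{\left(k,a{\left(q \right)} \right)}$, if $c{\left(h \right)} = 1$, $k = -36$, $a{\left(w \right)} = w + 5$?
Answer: $7$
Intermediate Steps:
$a{\left(w \right)} = 5 + w$
$c{\left(6 \left(-3\right) \right)} u{\left(k,a{\left(q \right)} \right)} = 1 \left(5 + 2\right) = 1 \cdot 7 = 7$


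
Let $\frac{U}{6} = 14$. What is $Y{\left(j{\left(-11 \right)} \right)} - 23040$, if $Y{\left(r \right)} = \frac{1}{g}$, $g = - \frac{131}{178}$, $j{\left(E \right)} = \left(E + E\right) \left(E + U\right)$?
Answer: $- \frac{3018418}{131} \approx -23041.0$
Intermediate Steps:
$U = 84$ ($U = 6 \cdot 14 = 84$)
$j{\left(E \right)} = 2 E \left(84 + E\right)$ ($j{\left(E \right)} = \left(E + E\right) \left(E + 84\right) = 2 E \left(84 + E\right)$)
$g = - \frac{131}{178}$ ($g = \left(-131\right) \frac{1}{178} = - \frac{131}{178} \approx -0.73596$)
$Y{\left(r \right)} = - \frac{178}{131}$ ($Y{\left(r \right)} = \frac{1}{- \frac{131}{178}} = - \frac{178}{131}$)
$Y{\left(j{\left(-11 \right)} \right)} - 23040 = - \frac{178}{131} - 23040 = - \frac{3018418}{131}$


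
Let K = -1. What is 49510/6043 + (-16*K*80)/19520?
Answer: 3044282/368623 ≈ 8.2585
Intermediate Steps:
49510/6043 + (-16*K*80)/19520 = 49510/6043 + (-16*(-1)*80)/19520 = 49510*(1/6043) + (16*80)*(1/19520) = 49510/6043 + 1280*(1/19520) = 49510/6043 + 4/61 = 3044282/368623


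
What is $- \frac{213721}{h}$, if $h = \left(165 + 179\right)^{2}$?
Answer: $- \frac{213721}{118336} \approx -1.8061$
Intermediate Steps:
$h = 118336$ ($h = 344^{2} = 118336$)
$- \frac{213721}{h} = - \frac{213721}{118336}$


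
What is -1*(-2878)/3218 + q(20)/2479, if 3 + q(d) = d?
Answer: 3594634/3988711 ≈ 0.90120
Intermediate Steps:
q(d) = -3 + d
-1*(-2878)/3218 + q(20)/2479 = -1*(-2878)/3218 + (-3 + 20)/2479 = 2878*(1/3218) + 17*(1/2479) = 1439/1609 + 17/2479 = 3594634/3988711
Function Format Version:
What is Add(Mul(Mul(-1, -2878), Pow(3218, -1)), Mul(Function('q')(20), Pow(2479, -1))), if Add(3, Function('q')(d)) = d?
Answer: Rational(3594634, 3988711) ≈ 0.90120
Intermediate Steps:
Function('q')(d) = Add(-3, d)
Add(Mul(Mul(-1, -2878), Pow(3218, -1)), Mul(Function('q')(20), Pow(2479, -1))) = Add(Mul(Mul(-1, -2878), Pow(3218, -1)), Mul(Add(-3, 20), Pow(2479, -1))) = Add(Mul(2878, Rational(1, 3218)), Mul(17, Rational(1, 2479))) = Add(Rational(1439, 1609), Rational(17, 2479)) = Rational(3594634, 3988711)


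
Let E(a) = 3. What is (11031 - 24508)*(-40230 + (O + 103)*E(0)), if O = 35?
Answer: 536600232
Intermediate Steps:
(11031 - 24508)*(-40230 + (O + 103)*E(0)) = (11031 - 24508)*(-40230 + (35 + 103)*3) = -13477*(-40230 + 138*3) = -13477*(-40230 + 414) = -13477*(-39816) = 536600232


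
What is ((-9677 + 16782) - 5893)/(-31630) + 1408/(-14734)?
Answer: -15598162/116509105 ≈ -0.13388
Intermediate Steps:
((-9677 + 16782) - 5893)/(-31630) + 1408/(-14734) = (7105 - 5893)*(-1/31630) + 1408*(-1/14734) = 1212*(-1/31630) - 704/7367 = -606/15815 - 704/7367 = -15598162/116509105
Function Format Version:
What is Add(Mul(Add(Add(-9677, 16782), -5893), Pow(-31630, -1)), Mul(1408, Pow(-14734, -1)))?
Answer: Rational(-15598162, 116509105) ≈ -0.13388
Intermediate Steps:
Add(Mul(Add(Add(-9677, 16782), -5893), Pow(-31630, -1)), Mul(1408, Pow(-14734, -1))) = Add(Mul(Add(7105, -5893), Rational(-1, 31630)), Mul(1408, Rational(-1, 14734))) = Add(Mul(1212, Rational(-1, 31630)), Rational(-704, 7367)) = Add(Rational(-606, 15815), Rational(-704, 7367)) = Rational(-15598162, 116509105)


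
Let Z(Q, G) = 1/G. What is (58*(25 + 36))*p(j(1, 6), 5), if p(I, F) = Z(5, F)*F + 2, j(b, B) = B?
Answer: 10614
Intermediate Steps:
p(I, F) = 3 (p(I, F) = F/F + 2 = 1 + 2 = 3)
(58*(25 + 36))*p(j(1, 6), 5) = (58*(25 + 36))*3 = (58*61)*3 = 3538*3 = 10614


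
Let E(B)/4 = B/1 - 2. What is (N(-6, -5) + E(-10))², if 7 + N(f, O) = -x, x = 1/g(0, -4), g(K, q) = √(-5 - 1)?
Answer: (330 - I*√6)²/36 ≈ 3024.8 - 44.907*I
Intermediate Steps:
g(K, q) = I*√6 (g(K, q) = √(-6) = I*√6)
E(B) = -8 + 4*B (E(B) = 4*(B/1 - 2) = 4*(B*1 - 2) = 4*(B - 2) = 4*(-2 + B) = -8 + 4*B)
x = -I*√6/6 (x = 1/(I*√6) = -I*√6/6 ≈ -0.40825*I)
N(f, O) = -7 + I*√6/6 (N(f, O) = -7 - (-1)*I*√6/6 = -7 + I*√6/6)
(N(-6, -5) + E(-10))² = ((-7 + I*√6/6) + (-8 + 4*(-10)))² = ((-7 + I*√6/6) + (-8 - 40))² = ((-7 + I*√6/6) - 48)² = (-55 + I*√6/6)²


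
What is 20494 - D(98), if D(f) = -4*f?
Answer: 20886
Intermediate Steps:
20494 - D(98) = 20494 - (-4)*98 = 20494 - 1*(-392) = 20494 + 392 = 20886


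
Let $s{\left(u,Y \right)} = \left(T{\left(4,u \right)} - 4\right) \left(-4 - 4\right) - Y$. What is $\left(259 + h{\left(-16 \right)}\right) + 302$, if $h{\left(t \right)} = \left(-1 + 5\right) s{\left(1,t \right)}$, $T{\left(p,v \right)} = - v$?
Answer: $785$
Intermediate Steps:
$s{\left(u,Y \right)} = 32 - Y + 8 u$ ($s{\left(u,Y \right)} = \left(- u - 4\right) \left(-4 - 4\right) - Y = \left(-4 - u\right) \left(-8\right) - Y = \left(32 + 8 u\right) - Y = 32 - Y + 8 u$)
$h{\left(t \right)} = 160 - 4 t$ ($h{\left(t \right)} = \left(-1 + 5\right) \left(32 - t + 8 \cdot 1\right) = 4 \left(32 - t + 8\right) = 4 \left(40 - t\right) = 160 - 4 t$)
$\left(259 + h{\left(-16 \right)}\right) + 302 = \left(259 + \left(160 - -64\right)\right) + 302 = \left(259 + \left(160 + 64\right)\right) + 302 = \left(259 + 224\right) + 302 = 483 + 302 = 785$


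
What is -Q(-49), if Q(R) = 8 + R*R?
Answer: -2409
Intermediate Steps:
Q(R) = 8 + R**2
-Q(-49) = -(8 + (-49)**2) = -(8 + 2401) = -1*2409 = -2409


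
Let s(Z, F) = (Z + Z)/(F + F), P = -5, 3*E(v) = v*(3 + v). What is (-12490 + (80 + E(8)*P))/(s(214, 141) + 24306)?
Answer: -177049/342736 ≈ -0.51658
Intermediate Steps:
E(v) = v*(3 + v)/3 (E(v) = (v*(3 + v))/3 = v*(3 + v)/3)
s(Z, F) = Z/F (s(Z, F) = (2*Z)/((2*F)) = (2*Z)*(1/(2*F)) = Z/F)
(-12490 + (80 + E(8)*P))/(s(214, 141) + 24306) = (-12490 + (80 + ((⅓)*8*(3 + 8))*(-5)))/(214/141 + 24306) = (-12490 + (80 + ((⅓)*8*11)*(-5)))/(214*(1/141) + 24306) = (-12490 + (80 + (88/3)*(-5)))/(214/141 + 24306) = (-12490 + (80 - 440/3))/(3427360/141) = (-12490 - 200/3)*(141/3427360) = -37670/3*141/3427360 = -177049/342736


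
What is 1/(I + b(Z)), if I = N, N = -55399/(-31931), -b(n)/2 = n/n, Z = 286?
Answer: -31931/8463 ≈ -3.7730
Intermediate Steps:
b(n) = -2 (b(n) = -2*n/n = -2*1 = -2)
N = 55399/31931 (N = -55399*(-1/31931) = 55399/31931 ≈ 1.7350)
I = 55399/31931 ≈ 1.7350
1/(I + b(Z)) = 1/(55399/31931 - 2) = 1/(-8463/31931) = -31931/8463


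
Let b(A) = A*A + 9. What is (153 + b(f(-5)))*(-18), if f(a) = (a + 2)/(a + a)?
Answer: -145881/50 ≈ -2917.6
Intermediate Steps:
f(a) = (2 + a)/(2*a) (f(a) = (2 + a)/((2*a)) = (2 + a)*(1/(2*a)) = (2 + a)/(2*a))
b(A) = 9 + A² (b(A) = A² + 9 = 9 + A²)
(153 + b(f(-5)))*(-18) = (153 + (9 + ((½)*(2 - 5)/(-5))²))*(-18) = (153 + (9 + ((½)*(-⅕)*(-3))²))*(-18) = (153 + (9 + (3/10)²))*(-18) = (153 + (9 + 9/100))*(-18) = (153 + 909/100)*(-18) = (16209/100)*(-18) = -145881/50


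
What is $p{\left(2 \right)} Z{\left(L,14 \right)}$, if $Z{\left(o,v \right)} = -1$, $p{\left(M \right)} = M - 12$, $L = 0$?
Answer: $10$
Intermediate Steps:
$p{\left(M \right)} = -12 + M$
$p{\left(2 \right)} Z{\left(L,14 \right)} = \left(-12 + 2\right) \left(-1\right) = \left(-10\right) \left(-1\right) = 10$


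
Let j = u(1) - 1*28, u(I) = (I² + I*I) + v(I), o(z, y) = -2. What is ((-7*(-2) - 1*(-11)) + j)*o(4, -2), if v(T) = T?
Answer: 0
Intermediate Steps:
u(I) = I + 2*I² (u(I) = (I² + I*I) + I = (I² + I²) + I = 2*I² + I = I + 2*I²)
j = -25 (j = 1*(1 + 2*1) - 1*28 = 1*(1 + 2) - 28 = 1*3 - 28 = 3 - 28 = -25)
((-7*(-2) - 1*(-11)) + j)*o(4, -2) = ((-7*(-2) - 1*(-11)) - 25)*(-2) = ((14 + 11) - 25)*(-2) = (25 - 25)*(-2) = 0*(-2) = 0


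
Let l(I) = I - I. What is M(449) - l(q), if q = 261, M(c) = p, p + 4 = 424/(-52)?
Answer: -158/13 ≈ -12.154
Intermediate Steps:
p = -158/13 (p = -4 + 424/(-52) = -4 + 424*(-1/52) = -4 - 106/13 = -158/13 ≈ -12.154)
M(c) = -158/13
l(I) = 0
M(449) - l(q) = -158/13 - 1*0 = -158/13 + 0 = -158/13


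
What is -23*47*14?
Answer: -15134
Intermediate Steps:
-23*47*14 = -1081*14 = -15134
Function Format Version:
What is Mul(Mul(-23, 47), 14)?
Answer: -15134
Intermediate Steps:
Mul(Mul(-23, 47), 14) = Mul(-1081, 14) = -15134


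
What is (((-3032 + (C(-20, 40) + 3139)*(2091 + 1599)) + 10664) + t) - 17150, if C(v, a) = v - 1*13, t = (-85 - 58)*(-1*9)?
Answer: 11452909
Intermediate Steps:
t = 1287 (t = -143*(-9) = 1287)
C(v, a) = -13 + v (C(v, a) = v - 13 = -13 + v)
(((-3032 + (C(-20, 40) + 3139)*(2091 + 1599)) + 10664) + t) - 17150 = (((-3032 + ((-13 - 20) + 3139)*(2091 + 1599)) + 10664) + 1287) - 17150 = (((-3032 + (-33 + 3139)*3690) + 10664) + 1287) - 17150 = (((-3032 + 3106*3690) + 10664) + 1287) - 17150 = (((-3032 + 11461140) + 10664) + 1287) - 17150 = ((11458108 + 10664) + 1287) - 17150 = (11468772 + 1287) - 17150 = 11470059 - 17150 = 11452909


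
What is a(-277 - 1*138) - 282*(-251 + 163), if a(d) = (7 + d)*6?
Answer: 22368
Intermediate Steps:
a(d) = 42 + 6*d
a(-277 - 1*138) - 282*(-251 + 163) = (42 + 6*(-277 - 1*138)) - 282*(-251 + 163) = (42 + 6*(-277 - 138)) - 282*(-88) = (42 + 6*(-415)) - 1*(-24816) = (42 - 2490) + 24816 = -2448 + 24816 = 22368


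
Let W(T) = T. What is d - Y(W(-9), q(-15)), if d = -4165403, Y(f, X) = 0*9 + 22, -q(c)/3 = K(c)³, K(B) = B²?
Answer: -4165425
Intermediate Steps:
q(c) = -3*c⁶
Y(f, X) = 22 (Y(f, X) = 0 + 22 = 22)
d - Y(W(-9), q(-15)) = -4165403 - 1*22 = -4165403 - 22 = -4165425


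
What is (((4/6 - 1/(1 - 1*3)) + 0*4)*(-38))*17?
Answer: -2261/3 ≈ -753.67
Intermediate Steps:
(((4/6 - 1/(1 - 1*3)) + 0*4)*(-38))*17 = (((4*(⅙) - 1/(1 - 3)) + 0)*(-38))*17 = (((⅔ - 1/(-2)) + 0)*(-38))*17 = (((⅔ - 1*(-½)) + 0)*(-38))*17 = (((⅔ + ½) + 0)*(-38))*17 = ((7/6 + 0)*(-38))*17 = ((7/6)*(-38))*17 = -133/3*17 = -2261/3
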